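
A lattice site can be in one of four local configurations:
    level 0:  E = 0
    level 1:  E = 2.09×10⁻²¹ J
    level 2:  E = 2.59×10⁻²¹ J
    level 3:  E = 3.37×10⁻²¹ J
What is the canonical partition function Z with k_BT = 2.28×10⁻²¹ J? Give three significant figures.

Eᵢ/kT = 0, 0.91667, 1.1360, 1.4781.
Z = Σ e^(−Eᵢ/kT) = e^(−0) + e^(−0.91667) + e^(−1.1360) + e^(−1.4781) = 1.0000 + 0.39985 + 0.32110 + 0.22807 = 1.9490.

Z = 1.95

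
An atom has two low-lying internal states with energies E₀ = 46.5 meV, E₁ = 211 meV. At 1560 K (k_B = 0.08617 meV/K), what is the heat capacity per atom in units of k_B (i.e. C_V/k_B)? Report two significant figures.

0.26

k_BT = 0.08617 × 1560 K = 134.4 meV.
Eᵢ/kT = 0.3460, 1.570.
Z = Σ e^(−Eᵢ/kT) = e^(−0.3460) + e^(−1.570) = 0.7075 + 0.2080 = 0.9155.
⟨E⟩ = 83.87 meV, ⟨E²⟩ = 11790 meV².
C_V/k_B = (⟨E²⟩ − ⟨E⟩²)/(kT)² = (11790 − 7034)/18060 = 0.26.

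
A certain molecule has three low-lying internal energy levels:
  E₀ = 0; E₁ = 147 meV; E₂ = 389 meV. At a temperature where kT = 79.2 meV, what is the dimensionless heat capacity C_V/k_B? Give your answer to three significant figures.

0.537

Eᵢ/kT = 0, 1.8561, 4.9116.
Z = Σ e^(−Eᵢ/kT) = e^(−0) + e^(−1.8561) + e^(−4.9116) = 1.0000 + 0.15628 + 0.0073607 = 1.1636.
⟨E⟩ = 22.204 meV, ⟨E²⟩ = 3859.5 meV².
C_V/k_B = (⟨E²⟩ − ⟨E⟩²)/(kT)² = (3859.5 − 493.02)/6272.6 = 0.537.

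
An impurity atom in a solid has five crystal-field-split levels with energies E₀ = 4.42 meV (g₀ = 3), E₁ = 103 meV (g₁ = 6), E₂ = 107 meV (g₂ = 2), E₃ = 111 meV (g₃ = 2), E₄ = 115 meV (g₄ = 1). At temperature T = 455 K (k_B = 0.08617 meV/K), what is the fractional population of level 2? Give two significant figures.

k_BT = 0.08617 × 455 K = 39.21 meV.
Eᵢ/kT = 0.1127, 2.627, 2.729, 2.831, 2.933.
Z = Σ gᵢe^(−Eᵢ/kT) = 3·e^(−0.1127) + 6·e^(−2.627) + 2·e^(−2.729) + 2·e^(−2.831) + 1·e^(−2.933) = 2.680 + 0.4338 + 0.1306 + 0.1179 + 0.05324 = 3.416.
P₂ = g₂ e^(−E₂/kT) / Z = 0.1306/3.416 = 0.038.

0.038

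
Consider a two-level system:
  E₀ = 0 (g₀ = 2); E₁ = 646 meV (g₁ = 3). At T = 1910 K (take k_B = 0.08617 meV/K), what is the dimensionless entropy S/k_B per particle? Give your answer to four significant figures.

k_BT = 0.08617 × 1910 K = 164.585 meV.
Eᵢ/kT = 0, 3.92502.
Z = Σ gᵢe^(−Eᵢ/kT) = 2·e^(−0) + 3·e^(−3.92502) = 2.00000 + 0.0592252 = 2.05923.
⟨E⟩ = Σ EᵢPᵢ = 18.5795 meV.
S/k_B = ln Z + ⟨E⟩/kT = ln(2.05923) + 18.5795/164.585 = 0.722332 + 0.112887 = 0.8352.

0.8352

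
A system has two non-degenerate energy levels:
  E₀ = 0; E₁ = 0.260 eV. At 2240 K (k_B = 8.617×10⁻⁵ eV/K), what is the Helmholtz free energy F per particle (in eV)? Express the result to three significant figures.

k_BT = 8.617×10⁻⁵ × 2240 K = 0.19302 eV.
Eᵢ/kT = 0, 1.3470.
Z = Σ e^(−Eᵢ/kT) = e^(−0) + e^(−1.3470) = 1.0000 + 0.26002 = 1.2600.
F = −kT ln Z = −0.19302 × ln(1.2600) = −0.19302 × 0.23111 = -0.0446 eV.

-0.0446 eV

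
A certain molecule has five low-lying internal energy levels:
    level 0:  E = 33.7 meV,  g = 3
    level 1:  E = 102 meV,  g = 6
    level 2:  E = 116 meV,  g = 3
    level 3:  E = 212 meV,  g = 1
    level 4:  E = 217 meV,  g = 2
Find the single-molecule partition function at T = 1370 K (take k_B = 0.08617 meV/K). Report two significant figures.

k_BT = 0.08617 × 1370 K = 118.1 meV.
Eᵢ/kT = 0.2854, 0.8637, 0.9822, 1.795, 1.837.
Z = Σ gᵢe^(−Eᵢ/kT) = 3·e^(−0.2854) + 6·e^(−0.8637) + 3·e^(−0.9822) + 1·e^(−1.795) + 2·e^(−1.837) = 2.255 + 2.530 + 1.123 + 0.1661 + 0.3186 = 6.393.

Z = 6.4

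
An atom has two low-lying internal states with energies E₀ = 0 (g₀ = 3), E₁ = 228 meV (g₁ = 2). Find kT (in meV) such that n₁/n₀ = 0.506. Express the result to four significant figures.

n₁/n₀ = (g₁/g₀) exp[−(E₁−E₀)/kT] = 0.506.
⇒ (E₁−E₀)/kT = ln((2/3)/0.506) = ln(1.31752) = 0.275751.
kT = 228 meV / 0.275751 = 826.8 meV.

826.8 meV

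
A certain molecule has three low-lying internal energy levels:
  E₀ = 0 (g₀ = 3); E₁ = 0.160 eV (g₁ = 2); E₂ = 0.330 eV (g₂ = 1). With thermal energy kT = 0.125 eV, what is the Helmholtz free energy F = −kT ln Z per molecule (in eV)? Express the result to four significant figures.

Eᵢ/kT = 0, 1.28000, 2.64000.
Z = Σ gᵢe^(−Eᵢ/kT) = 3·e^(−0) + 2·e^(−1.28000) + 1·e^(−2.64000) = 3.00000 + 0.556075 + 0.0713613 = 3.62744.
F = −kT ln Z = −0.125 × ln(3.62744) = −0.125 × 1.28853 = -0.1611 eV.

-0.1611 eV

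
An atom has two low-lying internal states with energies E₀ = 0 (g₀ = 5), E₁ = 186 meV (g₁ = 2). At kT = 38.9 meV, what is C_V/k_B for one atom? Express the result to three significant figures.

0.0762

Eᵢ/kT = 0, 4.7815.
Z = Σ gᵢe^(−Eᵢ/kT) = 5·e^(−0) + 2·e^(−4.7815) = 5.0000 + 0.016767 = 5.0168.
⟨E⟩ = 0.62164 meV, ⟨E²⟩ = 115.63 meV².
C_V/k_B = (⟨E²⟩ − ⟨E⟩²)/(kT)² = (115.63 − 0.38644)/1513.2 = 0.0762.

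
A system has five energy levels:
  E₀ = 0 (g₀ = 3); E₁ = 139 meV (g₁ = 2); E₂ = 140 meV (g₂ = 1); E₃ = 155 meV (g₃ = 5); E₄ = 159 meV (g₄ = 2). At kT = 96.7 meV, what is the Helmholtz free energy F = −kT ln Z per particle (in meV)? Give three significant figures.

-158 meV

Eᵢ/kT = 0, 1.4374, 1.4478, 1.6029, 1.6443.
Z = Σ gᵢe^(−Eᵢ/kT) = 3·e^(−0) + 2·e^(−1.4374) + 1·e^(−1.4478) + 5·e^(−1.6029) + 2·e^(−1.6443) = 3.0000 + 0.47509 + 0.23509 + 1.0066 + 0.38630 = 5.1031.
F = −kT ln Z = −96.7 × ln(5.1031) = −96.7 × 1.6298 = -158 meV.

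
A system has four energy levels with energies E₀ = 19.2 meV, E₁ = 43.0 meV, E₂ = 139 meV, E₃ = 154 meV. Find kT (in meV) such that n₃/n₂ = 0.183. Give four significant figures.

n₃/n₂ = exp[−(E₃−E₂)/kT] = 0.183.
⇒ (E₃−E₂)/kT = ln(1/0.183) = ln(5.46448) = 1.69827.
kT = 15 meV / 1.69827 = 8.833 meV.

8.833 meV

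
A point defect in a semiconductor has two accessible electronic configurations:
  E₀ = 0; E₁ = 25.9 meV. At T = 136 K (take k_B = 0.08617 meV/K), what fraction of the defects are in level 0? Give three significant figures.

k_BT = 0.08617 × 136 K = 11.719 meV.
Eᵢ/kT = 0, 2.2101.
Z = Σ e^(−Eᵢ/kT) = e^(−0) + e^(−2.2101) = 1.0000 + 0.10969 = 1.1097.
P₀ = e^(−E₀/kT) / Z = 1.0000/1.1097 = 0.901.

0.901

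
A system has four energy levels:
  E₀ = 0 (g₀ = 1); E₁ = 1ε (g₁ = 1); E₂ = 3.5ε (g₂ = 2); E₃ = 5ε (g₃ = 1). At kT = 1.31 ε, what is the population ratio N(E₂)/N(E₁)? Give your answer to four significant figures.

n₂/n₁ = (g₂/g₁) exp[−(E₂−E₁)/kT] = (2/1) × exp(−(2.5ε)/(1.31ε)) = (2/1) × exp(-1.90840) = 0.2966.

0.2966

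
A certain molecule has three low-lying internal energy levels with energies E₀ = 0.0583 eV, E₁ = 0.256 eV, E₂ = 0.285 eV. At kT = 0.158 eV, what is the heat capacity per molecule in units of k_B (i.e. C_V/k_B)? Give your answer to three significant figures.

0.405

Eᵢ/kT = 0.36899, 1.6203, 1.8038.
Z = Σ e^(−Eᵢ/kT) = e^(−0.36899) + e^(−1.6203) + e^(−1.8038) = 0.69143 + 0.19784 + 0.16467 = 1.0539.
⟨E⟩ = 0.13084 eV, ⟨E²⟩ = 0.027224 eV².
C_V/k_B = (⟨E²⟩ − ⟨E⟩²)/(kT)² = (0.027224 − 0.017119)/0.024964 = 0.405.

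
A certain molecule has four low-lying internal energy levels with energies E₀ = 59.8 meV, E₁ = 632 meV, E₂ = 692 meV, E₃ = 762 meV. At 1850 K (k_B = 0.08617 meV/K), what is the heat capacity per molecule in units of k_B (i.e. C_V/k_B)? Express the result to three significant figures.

0.795

k_BT = 0.08617 × 1850 K = 159.41 meV.
Eᵢ/kT = 0.37513, 3.9646, 4.3410, 4.7801.
Z = Σ e^(−Eᵢ/kT) = e^(−0.37513) + e^(−3.9646) + e^(−4.3410) + e^(−4.7801) = 0.68720 + 0.018976 + 0.013023 + 0.0083952 = 0.72759.
⟨E⟩ = 94.142 meV, ⟨E²⟩ = 29066 meV².
C_V/k_B = (⟨E²⟩ − ⟨E⟩²)/(kT)² = (29066 − 8862.7)/25412 = 0.795.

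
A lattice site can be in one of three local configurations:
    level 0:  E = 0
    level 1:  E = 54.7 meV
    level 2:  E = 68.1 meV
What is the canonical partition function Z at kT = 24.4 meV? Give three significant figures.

Eᵢ/kT = 0, 2.2418, 2.7910.
Z = Σ e^(−Eᵢ/kT) = e^(−0) + e^(−2.2418) + e^(−2.7910) = 1.0000 + 0.10627 + 0.061360 = 1.1676.

Z = 1.17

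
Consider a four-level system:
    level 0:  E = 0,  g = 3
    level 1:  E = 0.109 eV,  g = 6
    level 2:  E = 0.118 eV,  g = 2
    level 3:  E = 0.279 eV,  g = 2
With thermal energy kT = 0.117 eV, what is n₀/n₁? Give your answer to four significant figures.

n₀/n₁ = (g₀/g₁) exp[−(E₀−E₁)/kT] = (3/6) × exp(−(-0.109 eV)/(0.117 eV)) = (3/6) × exp(0.931624) = 1.269.

1.269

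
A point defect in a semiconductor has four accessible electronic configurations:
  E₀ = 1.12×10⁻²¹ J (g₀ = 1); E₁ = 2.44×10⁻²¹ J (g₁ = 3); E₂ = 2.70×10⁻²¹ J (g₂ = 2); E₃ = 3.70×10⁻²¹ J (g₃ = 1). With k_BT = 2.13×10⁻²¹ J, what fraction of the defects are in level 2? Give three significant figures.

Eᵢ/kT = 0.52582, 1.1455, 1.2676, 1.7371.
Z = Σ gᵢe^(−Eᵢ/kT) = 1·e^(−0.52582) + 3·e^(−1.1455) + 2·e^(−1.2676) + 1·e^(−1.7371) = 0.59107 + 0.95419 + 0.56301 + 0.17603 = 2.2843.
P₂ = g₂ e^(−E₂/kT) / Z = 0.56301/2.2843 = 0.246.

0.246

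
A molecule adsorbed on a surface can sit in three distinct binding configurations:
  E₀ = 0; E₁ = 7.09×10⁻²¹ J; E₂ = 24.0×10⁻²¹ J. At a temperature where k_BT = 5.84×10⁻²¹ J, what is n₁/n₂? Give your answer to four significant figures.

18.09

n₁/n₂ = exp[−(E₁−E₂)/kT] = exp(−(-16.91 ×10⁻²¹ J)/(5.84 ×10⁻²¹ J)) = exp(2.89555) = 18.09.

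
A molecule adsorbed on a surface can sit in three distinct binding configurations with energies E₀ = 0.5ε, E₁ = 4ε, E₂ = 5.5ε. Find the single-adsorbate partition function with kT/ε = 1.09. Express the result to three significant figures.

Eᵢ/kT = 0.45872, 3.6697, 5.0459.
Z = Σ e^(−Eᵢ/kT) = e^(−0.45872) + e^(−3.6697) + e^(−5.0459) = 0.63209 + 0.025484 + 0.0064357 = 0.66401.

Z = 0.664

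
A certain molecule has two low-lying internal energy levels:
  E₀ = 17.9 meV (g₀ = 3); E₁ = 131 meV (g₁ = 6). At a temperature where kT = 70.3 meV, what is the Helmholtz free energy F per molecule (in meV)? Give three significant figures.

-83.0 meV

Eᵢ/kT = 0.25462, 1.8634.
Z = Σ gᵢe^(−Eᵢ/kT) = 3·e^(−0.25462) + 6·e^(−1.8634) = 2.3256 + 0.93087 = 3.2565.
F = −kT ln Z = −70.3 × ln(3.2565) = −70.3 × 1.1807 = -83.0 meV.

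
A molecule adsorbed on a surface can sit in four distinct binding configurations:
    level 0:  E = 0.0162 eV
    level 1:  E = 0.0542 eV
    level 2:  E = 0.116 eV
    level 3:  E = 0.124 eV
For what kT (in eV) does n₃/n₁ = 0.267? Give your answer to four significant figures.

n₃/n₁ = exp[−(E₃−E₁)/kT] = 0.267.
⇒ (E₃−E₁)/kT = ln(1/0.267) = ln(3.74532) = 1.32051.
kT = 0.0698 eV / 1.32051 = 0.05286 eV.

0.05286 eV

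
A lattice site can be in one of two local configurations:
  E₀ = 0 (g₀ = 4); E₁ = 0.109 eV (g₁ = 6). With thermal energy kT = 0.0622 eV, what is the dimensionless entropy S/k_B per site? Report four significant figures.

Eᵢ/kT = 0, 1.75241.
Z = Σ gᵢe^(−Eᵢ/kT) = 4·e^(−0) + 6·e^(−1.75241) = 4.00000 + 1.04013 = 5.04013.
⟨E⟩ = Σ EᵢPᵢ = 0.0224943 eV.
S/k_B = ln Z + ⟨E⟩/kT = ln(5.04013) + 0.0224943/0.0622 = 1.61743 + 0.361645 = 1.979.

1.979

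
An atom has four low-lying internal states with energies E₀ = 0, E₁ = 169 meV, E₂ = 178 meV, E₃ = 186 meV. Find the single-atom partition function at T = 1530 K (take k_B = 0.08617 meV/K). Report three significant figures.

Z = 1.78

k_BT = 0.08617 × 1530 K = 131.84 meV.
Eᵢ/kT = 0, 1.2819, 1.3501, 1.4108.
Z = Σ e^(−Eᵢ/kT) = e^(−0) + e^(−1.2819) + e^(−1.3501) + e^(−1.4108) = 1.0000 + 0.27751 + 0.25921 + 0.24395 = 1.7807.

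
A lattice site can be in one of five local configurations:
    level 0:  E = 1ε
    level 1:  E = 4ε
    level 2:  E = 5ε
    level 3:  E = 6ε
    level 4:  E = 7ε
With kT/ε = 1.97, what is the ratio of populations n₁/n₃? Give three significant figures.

n₁/n₃ = exp[−(E₁−E₃)/kT] = exp(−(-2ε)/(1.97ε)) = exp(1.0152) = 2.76.

2.76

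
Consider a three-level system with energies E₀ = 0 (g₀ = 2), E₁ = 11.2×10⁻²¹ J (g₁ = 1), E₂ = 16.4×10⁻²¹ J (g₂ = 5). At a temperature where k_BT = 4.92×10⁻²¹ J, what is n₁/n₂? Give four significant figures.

0.5755

n₁/n₂ = (g₁/g₂) exp[−(E₁−E₂)/kT] = (1/5) × exp(−(-5.2 ×10⁻²¹ J)/(4.92 ×10⁻²¹ J)) = (1/5) × exp(1.05691) = 0.5755.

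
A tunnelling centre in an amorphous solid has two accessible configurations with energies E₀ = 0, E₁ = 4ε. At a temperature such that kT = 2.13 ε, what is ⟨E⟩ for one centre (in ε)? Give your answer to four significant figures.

0.5305 ε

Eᵢ/kT = 0, 1.87793.
Z = Σ e^(−Eᵢ/kT) = e^(−0) + e^(−1.87793) = 1.00000 + 0.152906 = 1.15291.
⟨E⟩ = Σ Eᵢ e^(−Eᵢ/kT) / Z = (0·1.00000 + 4·0.152906) / 1.15291 = 0.5305 ε.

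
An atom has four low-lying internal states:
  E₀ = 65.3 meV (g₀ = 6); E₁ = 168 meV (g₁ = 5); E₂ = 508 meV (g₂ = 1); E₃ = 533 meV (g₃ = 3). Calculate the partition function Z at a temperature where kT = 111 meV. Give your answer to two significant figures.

Z = 4.5

Eᵢ/kT = 0.5883, 1.514, 4.577, 4.802.
Z = Σ gᵢe^(−Eᵢ/kT) = 6·e^(−0.5883) + 5·e^(−1.514) + 1·e^(−4.577) + 3·e^(−4.802) = 3.332 + 1.100 + 0.01029 + 0.02464 = 4.467.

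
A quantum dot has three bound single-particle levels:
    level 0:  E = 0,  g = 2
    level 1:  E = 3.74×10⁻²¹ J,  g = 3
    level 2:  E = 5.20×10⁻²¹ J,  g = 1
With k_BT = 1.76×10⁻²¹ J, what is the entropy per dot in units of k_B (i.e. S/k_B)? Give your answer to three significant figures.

Eᵢ/kT = 0, 2.1250, 2.9545.
Z = Σ gᵢe^(−Eᵢ/kT) = 2·e^(−0) + 3·e^(−2.1250) + 1·e^(−2.9545) = 2.0000 + 0.35830 + 0.052105 = 2.4104.
⟨E⟩ = Σ EᵢPᵢ = 0.66835 ×10⁻²¹ J.
S/k_B = ln Z + ⟨E⟩/kT = ln(2.4104) + 0.66835/1.76 = 0.87979 + 0.37974 = 1.26.

1.26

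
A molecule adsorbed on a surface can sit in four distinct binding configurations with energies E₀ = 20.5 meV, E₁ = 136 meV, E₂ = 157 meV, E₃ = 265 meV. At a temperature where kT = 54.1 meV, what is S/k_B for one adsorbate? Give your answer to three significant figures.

Eᵢ/kT = 0.37893, 2.5139, 2.9020, 4.8983.
Z = Σ e^(−Eᵢ/kT) = e^(−0.37893) + e^(−2.5139) + e^(−2.9020) + e^(−4.8983) = 0.68459 + 0.080952 + 0.054913 + 0.0074593 = 0.82791.
⟨E⟩ = Σ EᵢPᵢ = 43.050 meV.
S/k_B = ln Z + ⟨E⟩/kT = ln(0.82791) + 43.050/54.1 = -0.18885 + 0.79575 = 0.607.

0.607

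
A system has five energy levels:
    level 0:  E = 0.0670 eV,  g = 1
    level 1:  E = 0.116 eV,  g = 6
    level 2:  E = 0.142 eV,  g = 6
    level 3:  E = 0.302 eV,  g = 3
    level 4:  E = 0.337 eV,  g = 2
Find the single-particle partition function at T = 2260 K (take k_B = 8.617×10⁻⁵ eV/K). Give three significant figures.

Z = 7.90

k_BT = 8.617×10⁻⁵ × 2260 K = 0.19474 eV.
Eᵢ/kT = 0.34405, 0.59567, 0.72918, 1.5508, 1.7305.
Z = Σ gᵢe^(−Eᵢ/kT) = 1·e^(−0.34405) + 6·e^(−0.59567) + 6·e^(−0.72918) + 3·e^(−1.5508) + 2·e^(−1.7305) = 0.70889 + 3.3072 + 2.8938 + 0.63623 + 0.35439 = 7.9005.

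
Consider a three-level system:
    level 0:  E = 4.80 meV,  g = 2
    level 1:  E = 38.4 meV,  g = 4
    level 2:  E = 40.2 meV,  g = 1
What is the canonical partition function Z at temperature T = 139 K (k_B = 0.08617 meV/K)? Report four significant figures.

k_BT = 0.08617 × 139 K = 11.9776 meV.
Eᵢ/kT = 0.400748, 3.20598, 3.35627.
Z = Σ gᵢe^(−Eᵢ/kT) = 2·e^(−0.400748) + 4·e^(−3.20598) + 1·e^(−3.35627) = 1.33964 + 0.162077 + 0.0348651 = 1.53658.

Z = 1.537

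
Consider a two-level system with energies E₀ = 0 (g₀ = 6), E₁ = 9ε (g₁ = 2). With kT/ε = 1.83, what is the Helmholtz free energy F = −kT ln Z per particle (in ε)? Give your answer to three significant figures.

Eᵢ/kT = 0, 4.9180.
Z = Σ gᵢe^(−Eᵢ/kT) = 6·e^(−0) + 2·e^(−4.9180) = 6.0000 + 0.014627 = 6.0146.
F = −kT ln Z = −1.83 × ln(6.0146) = −1.83 × 1.7942 = -3.28 ε.

-3.28 ε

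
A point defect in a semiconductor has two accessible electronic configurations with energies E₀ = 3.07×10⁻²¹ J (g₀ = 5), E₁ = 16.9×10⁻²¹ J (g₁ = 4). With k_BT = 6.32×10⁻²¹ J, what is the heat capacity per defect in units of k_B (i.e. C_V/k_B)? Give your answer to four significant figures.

0.3617

Eᵢ/kT = 0.485759, 2.67405.
Z = Σ gᵢe^(−Eᵢ/kT) = 5·e^(−0.485759) + 4·e^(−2.67405) = 3.07615 + 0.275889 = 3.35204.
⟨E⟩ = 4.20827, ⟨E²⟩ = 32.1563.
C_V/k_B = (⟨E²⟩ − ⟨E⟩²)/(kT)² = (32.1563 − 17.7095)/39.9424 = 0.3617.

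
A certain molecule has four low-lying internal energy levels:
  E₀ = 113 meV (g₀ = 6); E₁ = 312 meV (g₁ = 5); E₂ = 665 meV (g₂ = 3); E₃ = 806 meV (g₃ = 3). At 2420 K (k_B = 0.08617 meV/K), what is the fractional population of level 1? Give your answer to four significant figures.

0.2335

k_BT = 0.08617 × 2420 K = 208.531 meV.
Eᵢ/kT = 0.541886, 1.49618, 3.18897, 3.86513.
Z = Σ gᵢe^(−Eᵢ/kT) = 6·e^(−0.541886) + 5·e^(−1.49618) + 3·e^(−3.18897) + 3·e^(−3.86513) = 3.48990 + 1.11992 + 0.123643 + 0.0628806 = 4.79634.
P₁ = g₁ e^(−E₁/kT) / Z = 1.11992/4.79634 = 0.2335.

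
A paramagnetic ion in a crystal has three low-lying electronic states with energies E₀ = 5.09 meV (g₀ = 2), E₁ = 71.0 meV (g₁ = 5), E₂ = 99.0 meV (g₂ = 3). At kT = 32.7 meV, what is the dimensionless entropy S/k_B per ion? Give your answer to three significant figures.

1.69

Eᵢ/kT = 0.15566, 2.1713, 3.0275.
Z = Σ gᵢe^(−Eᵢ/kT) = 2·e^(−0.15566) + 5·e^(−2.1713) + 3·e^(−3.0275) = 1.7117 + 0.57015 + 0.14531 = 2.4272.
⟨E⟩ = Σ EᵢPᵢ = 26.194 meV.
S/k_B = ln Z + ⟨E⟩/kT = ln(2.4272) + 26.194/32.7 = 0.88674 + 0.80104 = 1.69.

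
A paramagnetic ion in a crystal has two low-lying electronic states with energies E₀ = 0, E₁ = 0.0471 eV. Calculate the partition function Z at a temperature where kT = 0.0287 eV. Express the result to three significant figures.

Eᵢ/kT = 0, 1.6411.
Z = Σ e^(−Eᵢ/kT) = e^(−0) + e^(−1.6411) = 1.0000 + 0.19377 = 1.1938.

Z = 1.19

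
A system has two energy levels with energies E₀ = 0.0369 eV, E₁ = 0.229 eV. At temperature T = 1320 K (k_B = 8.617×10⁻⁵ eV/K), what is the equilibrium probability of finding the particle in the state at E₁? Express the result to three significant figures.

0.156

k_BT = 8.617×10⁻⁵ × 1320 K = 0.11374 eV.
Eᵢ/kT = 0.32442, 2.0134.
Z = Σ e^(−Eᵢ/kT) = e^(−0.32442) + e^(−2.0134) = 0.72295 + 0.13353 = 0.85648.
P₁ = e^(−E₁/kT) / Z = 0.13353/0.85648 = 0.156.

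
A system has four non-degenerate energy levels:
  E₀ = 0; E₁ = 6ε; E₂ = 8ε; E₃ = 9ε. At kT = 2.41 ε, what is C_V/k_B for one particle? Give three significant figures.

0.958

Eᵢ/kT = 0, 2.4896, 3.3195, 3.7344.
Z = Σ e^(−Eᵢ/kT) = e^(−0) + e^(−2.4896) + e^(−3.3195) + e^(−3.7344) = 1.0000 + 0.082943 + 0.036171 + 0.023887 = 1.1430.
⟨E⟩ = 0.87665 ε, ⟨E²⟩ = 6.3305 ε².
C_V/k_B = (⟨E²⟩ − ⟨E⟩²)/(kT)² = (6.3305 − 0.76852)/5.8081 = 0.958.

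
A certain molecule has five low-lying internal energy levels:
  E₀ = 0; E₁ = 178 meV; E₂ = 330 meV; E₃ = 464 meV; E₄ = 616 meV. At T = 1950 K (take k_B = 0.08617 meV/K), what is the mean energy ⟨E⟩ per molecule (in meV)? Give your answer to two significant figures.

k_BT = 0.08617 × 1950 K = 168.0 meV.
Eᵢ/kT = 0, 1.060, 1.964, 2.762, 3.667.
Z = Σ e^(−Eᵢ/kT) = e^(−0) + e^(−1.060) + e^(−1.964) + e^(−2.762) + e^(−3.667) = 1.000 + 0.3465 + 0.1403 + 0.06317 + 0.02555 = 1.576.
⟨E⟩ = Σ Eᵢ e^(−Eᵢ/kT) / Z = (0·1.000 + 178·0.3465 + 330·0.1403 + 464·0.06317 + 616·0.02555) / 1.576 = 97 meV.

97 meV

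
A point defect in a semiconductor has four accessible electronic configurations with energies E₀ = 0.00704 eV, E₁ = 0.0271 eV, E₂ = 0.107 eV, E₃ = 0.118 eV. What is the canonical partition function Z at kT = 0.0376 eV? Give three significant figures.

Z = 1.42

Eᵢ/kT = 0.18723, 0.72074, 2.8457, 3.1383.
Z = Σ e^(−Eᵢ/kT) = e^(−0.18723) + e^(−0.72074) + e^(−2.8457) + e^(−3.1383) = 0.82925 + 0.48639 + 0.058094 + 0.043356 = 1.4171.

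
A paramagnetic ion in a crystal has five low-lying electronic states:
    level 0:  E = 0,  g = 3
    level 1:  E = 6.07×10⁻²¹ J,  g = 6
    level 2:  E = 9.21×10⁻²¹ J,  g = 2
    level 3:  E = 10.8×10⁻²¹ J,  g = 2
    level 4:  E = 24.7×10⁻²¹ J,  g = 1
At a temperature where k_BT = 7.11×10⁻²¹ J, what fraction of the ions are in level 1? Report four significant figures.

Eᵢ/kT = 0, 0.853727, 1.29536, 1.51899, 3.47398.
Z = Σ gᵢe^(−Eᵢ/kT) = 3·e^(−0) + 6·e^(−0.853727) + 2·e^(−1.29536) + 2·e^(−1.51899) + 1·e^(−3.47398) = 3.00000 + 2.55495 + 0.547599 + 0.437866 + 0.0309934 = 6.57141.
P₁ = g₁ e^(−E₁/kT) / Z = 2.55495/6.57141 = 0.3888.

0.3888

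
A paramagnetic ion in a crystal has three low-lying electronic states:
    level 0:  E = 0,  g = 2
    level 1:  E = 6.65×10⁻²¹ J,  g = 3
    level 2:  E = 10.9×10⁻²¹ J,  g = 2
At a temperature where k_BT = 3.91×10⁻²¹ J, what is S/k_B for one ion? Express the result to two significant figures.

Eᵢ/kT = 0, 1.701, 2.788.
Z = Σ gᵢe^(−Eᵢ/kT) = 2·e^(−0) + 3·e^(−1.701) + 2·e^(−2.788) = 2.000 + 0.5475 + 0.1231 = 2.671.
⟨E⟩ = Σ EᵢPᵢ = 1.865 ×10⁻²¹ J.
S/k_B = ln Z + ⟨E⟩/kT = ln(2.671) + 1.865/3.91 = 0.9825 + 0.4770 = 1.5.

1.5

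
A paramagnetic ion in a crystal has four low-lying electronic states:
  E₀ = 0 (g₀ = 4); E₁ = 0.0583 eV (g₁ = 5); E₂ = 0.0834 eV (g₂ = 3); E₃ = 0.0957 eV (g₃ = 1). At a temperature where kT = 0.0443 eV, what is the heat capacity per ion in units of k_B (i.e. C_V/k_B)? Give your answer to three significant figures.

Eᵢ/kT = 0, 1.3160, 1.8826, 2.1603.
Z = Σ gᵢe^(−Eᵢ/kT) = 4·e^(−0) + 5·e^(−1.3160) + 3·e^(−1.8826) + 1·e^(−2.1603) = 4.0000 + 1.3410 + 0.45658 + 0.11529 = 5.9129.
⟨E⟩ = 0.021528 eV, ⟨E²⟩ = 0.0014865 eV².
C_V/k_B = (⟨E²⟩ − ⟨E⟩²)/(kT)² = (0.0014865 − 0.00046345)/0.0019625 = 0.521.

0.521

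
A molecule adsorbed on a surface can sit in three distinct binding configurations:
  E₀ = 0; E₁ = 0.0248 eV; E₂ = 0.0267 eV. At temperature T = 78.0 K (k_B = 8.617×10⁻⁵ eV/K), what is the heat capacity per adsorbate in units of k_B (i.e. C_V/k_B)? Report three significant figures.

0.585

k_BT = 8.617×10⁻⁵ × 78.0 K = 0.0067213 eV.
Eᵢ/kT = 0, 3.6898, 3.9724.
Z = Σ e^(−Eᵢ/kT) = e^(−0) + e^(−3.6898) + e^(−3.9724) = 1.0000 + 0.024977 + 0.018828 = 1.0438.
⟨E⟩ = 0.0010751 eV, ⟨E²⟩ = 0.000027576 eV².
C_V/k_B = (⟨E²⟩ − ⟨E⟩²)/(kT)² = (0.000027576 − 0.0000011558)/0.000045176 = 0.585.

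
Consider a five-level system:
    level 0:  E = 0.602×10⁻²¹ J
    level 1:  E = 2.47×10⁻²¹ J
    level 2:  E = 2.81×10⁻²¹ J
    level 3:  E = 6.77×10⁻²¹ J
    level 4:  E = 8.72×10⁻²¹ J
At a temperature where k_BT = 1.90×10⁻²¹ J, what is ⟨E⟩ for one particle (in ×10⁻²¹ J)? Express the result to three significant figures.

Eᵢ/kT = 0.31684, 1.3000, 1.4789, 3.5632, 4.5895.
Z = Σ e^(−Eᵢ/kT) = e^(−0.31684) + e^(−1.3000) + e^(−1.4789) + e^(−3.5632) + e^(−4.5895) = 0.72845 + 0.27253 + 0.22789 + 0.028348 + 0.010158 = 1.2674.
⟨E⟩ = Σ Eᵢ e^(−Eᵢ/kT) / Z = (0.602·0.72845 + 2.47·0.27253 + 2.81·0.22789 + 6.77·0.028348 + 8.72·0.010158) / 1.2674 = 1.60 ×10⁻²¹ J.

1.60 ×10⁻²¹ J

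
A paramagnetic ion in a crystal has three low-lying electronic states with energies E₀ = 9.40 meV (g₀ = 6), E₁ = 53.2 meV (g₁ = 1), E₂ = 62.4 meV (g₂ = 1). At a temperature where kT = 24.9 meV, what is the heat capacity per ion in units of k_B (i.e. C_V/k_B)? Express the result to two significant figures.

0.16

Eᵢ/kT = 0.3775, 2.137, 2.506.
Z = Σ gᵢe^(−Eᵢ/kT) = 6·e^(−0.3775) + 1·e^(−2.137) + 1·e^(−2.506) = 4.113 + 0.1180 + 0.08159 = 4.313.
⟨E⟩ = 11.60 meV, ⟨E²⟩ = 235.4 meV².
C_V/k_B = (⟨E²⟩ − ⟨E⟩²)/(kT)² = (235.4 − 134.6)/620.0 = 0.16.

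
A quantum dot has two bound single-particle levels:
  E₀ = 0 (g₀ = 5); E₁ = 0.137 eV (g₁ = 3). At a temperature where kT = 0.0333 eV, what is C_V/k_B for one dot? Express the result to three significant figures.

0.163

Eᵢ/kT = 0, 4.1141.
Z = Σ gᵢe^(−Eᵢ/kT) = 5·e^(−0) + 3·e^(−4.1141) = 5.0000 + 0.049022 = 5.0490.
⟨E⟩ = 0.0013302 eV, ⟨E²⟩ = 0.00018223 eV².
C_V/k_B = (⟨E²⟩ − ⟨E⟩²)/(kT)² = (0.00018223 − 0.0000017694)/0.0011089 = 0.163.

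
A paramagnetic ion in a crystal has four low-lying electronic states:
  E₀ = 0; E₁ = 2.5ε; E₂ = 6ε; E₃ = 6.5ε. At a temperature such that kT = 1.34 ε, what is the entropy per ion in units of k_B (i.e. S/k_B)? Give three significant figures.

Eᵢ/kT = 0, 1.8657, 4.4776, 4.8507.
Z = Σ e^(−Eᵢ/kT) = e^(−0) + e^(−1.8657) + e^(−4.4776) + e^(−4.8507) = 1.0000 + 0.15479 + 0.011361 + 0.0078229 = 1.1740.
⟨E⟩ = Σ EᵢPᵢ = 0.43100 ε.
S/k_B = ln Z + ⟨E⟩/kT = ln(1.1740) + 0.43100/1.34 = 0.16042 + 0.32164 = 0.482.

0.482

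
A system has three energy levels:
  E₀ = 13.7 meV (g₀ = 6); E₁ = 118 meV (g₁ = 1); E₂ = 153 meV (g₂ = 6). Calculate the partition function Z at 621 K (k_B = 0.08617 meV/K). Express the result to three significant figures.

k_BT = 0.08617 × 621 K = 53.512 meV.
Eᵢ/kT = 0.25602, 2.2051, 2.8592.
Z = Σ gᵢe^(−Eᵢ/kT) = 6·e^(−0.25602) + 1·e^(−2.2051) + 6·e^(−2.8592) = 4.6448 + 0.11024 + 0.34389 = 5.0989.

Z = 5.10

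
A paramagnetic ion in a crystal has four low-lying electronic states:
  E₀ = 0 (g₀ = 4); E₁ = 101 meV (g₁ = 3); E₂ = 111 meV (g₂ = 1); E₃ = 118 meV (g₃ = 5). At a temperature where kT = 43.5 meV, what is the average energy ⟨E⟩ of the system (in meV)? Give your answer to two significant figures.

16 meV

Eᵢ/kT = 0, 2.322, 2.552, 2.713.
Z = Σ gᵢe^(−Eᵢ/kT) = 4·e^(−0) + 3·e^(−2.322) + 1·e^(−2.552) + 5·e^(−2.713) = 4.000 + 0.2942 + 0.07793 + 0.3317 = 4.704.
⟨E⟩ = Σ Eᵢ gᵢe^(−Eᵢ/kT) / Z = (0·4.000 + 101·0.2942 + 111·0.07793 + 118·0.3317) / 4.704 = 16 meV.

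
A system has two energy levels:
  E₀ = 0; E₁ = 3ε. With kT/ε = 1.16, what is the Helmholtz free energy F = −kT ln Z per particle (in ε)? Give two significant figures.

Eᵢ/kT = 0, 2.586.
Z = Σ e^(−Eᵢ/kT) = e^(−0) + e^(−2.586) = 1.000 + 0.07532 = 1.075.
F = −kT ln Z = −1.16 × ln(1.075) = −1.16 × 0.07232 = -0.084 ε.

-0.084 ε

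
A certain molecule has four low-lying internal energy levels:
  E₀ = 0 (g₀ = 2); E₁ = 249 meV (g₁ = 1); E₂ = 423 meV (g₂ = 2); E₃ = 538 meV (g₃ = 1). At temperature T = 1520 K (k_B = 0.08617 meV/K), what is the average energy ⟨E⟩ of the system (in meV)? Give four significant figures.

35.43 meV

k_BT = 0.08617 × 1520 K = 130.978 meV.
Eᵢ/kT = 0, 1.90108, 3.22955, 4.10756.
Z = Σ gᵢe^(−Eᵢ/kT) = 2·e^(−0) + 1·e^(−1.90108) + 2·e^(−3.22955) + 1·e^(−4.10756) = 2.00000 + 0.149407 + 0.0791506 + 0.0164479 = 2.24501.
⟨E⟩ = Σ Eᵢ gᵢe^(−Eᵢ/kT) / Z = (0·2.00000 + 249·0.149407 + 423·0.0791506 + 538·0.0164479) / 2.24501 = 35.43 meV.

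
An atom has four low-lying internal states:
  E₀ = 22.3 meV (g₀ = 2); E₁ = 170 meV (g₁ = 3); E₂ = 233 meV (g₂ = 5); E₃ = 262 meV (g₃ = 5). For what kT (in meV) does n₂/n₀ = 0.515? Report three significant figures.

133 meV

n₂/n₀ = (g₂/g₀) exp[−(E₂−E₀)/kT] = 0.515.
⇒ (E₂−E₀)/kT = ln((5/2)/0.515) = ln(4.8544) = 1.5799.
kT = 210.7 meV / 1.5799 = 133 meV.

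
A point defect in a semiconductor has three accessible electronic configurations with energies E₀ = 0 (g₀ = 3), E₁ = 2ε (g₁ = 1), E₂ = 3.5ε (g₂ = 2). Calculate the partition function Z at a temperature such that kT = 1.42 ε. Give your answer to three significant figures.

Eᵢ/kT = 0, 1.4085, 2.4648.
Z = Σ gᵢe^(−Eᵢ/kT) = 3·e^(−0) + 1·e^(−1.4085) + 2·e^(−2.4648) = 3.0000 + 0.24451 + 0.17005 = 3.4146.

Z = 3.41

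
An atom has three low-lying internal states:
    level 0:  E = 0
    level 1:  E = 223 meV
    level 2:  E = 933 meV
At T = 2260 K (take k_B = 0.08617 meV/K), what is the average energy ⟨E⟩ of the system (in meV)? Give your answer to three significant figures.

k_BT = 0.08617 × 2260 K = 194.74 meV.
Eᵢ/kT = 0, 1.1451, 4.7910.
Z = Σ e^(−Eᵢ/kT) = e^(−0) + e^(−1.1451) + e^(−4.7910) = 1.0000 + 0.31819 + 0.0083041 = 1.3265.
⟨E⟩ = Σ Eᵢ e^(−Eᵢ/kT) / Z = (0·1.0000 + 223·0.31819 + 933·0.0083041) / 1.3265 = 59.3 meV.

59.3 meV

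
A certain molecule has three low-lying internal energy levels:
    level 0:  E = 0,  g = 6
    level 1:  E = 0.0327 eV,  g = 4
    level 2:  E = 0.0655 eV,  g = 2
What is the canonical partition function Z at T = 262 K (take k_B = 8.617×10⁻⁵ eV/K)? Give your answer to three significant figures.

k_BT = 8.617×10⁻⁵ × 262 K = 0.022577 eV.
Eᵢ/kT = 0, 1.4484, 2.9012.
Z = Σ gᵢe^(−Eᵢ/kT) = 6·e^(−0) + 4·e^(−1.4484) + 2·e^(−2.9012) = 6.0000 + 0.93978 + 0.10991 = 7.0497.

Z = 7.05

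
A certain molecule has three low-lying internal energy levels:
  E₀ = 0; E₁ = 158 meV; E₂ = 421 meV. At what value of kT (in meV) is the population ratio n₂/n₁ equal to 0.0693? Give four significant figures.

98.53 meV

n₂/n₁ = exp[−(E₂−E₁)/kT] = 0.0693.
⇒ (E₂−E₁)/kT = ln(1/0.0693) = ln(14.4300) = 2.66931.
kT = 263 meV / 2.66931 = 98.53 meV.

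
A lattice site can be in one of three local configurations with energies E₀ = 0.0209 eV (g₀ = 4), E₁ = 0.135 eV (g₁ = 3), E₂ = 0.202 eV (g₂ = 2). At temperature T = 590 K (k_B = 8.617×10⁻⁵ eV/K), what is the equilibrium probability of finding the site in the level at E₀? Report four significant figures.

0.9143

k_BT = 8.617×10⁻⁵ × 590 K = 0.0508403 eV.
Eᵢ/kT = 0.411091, 2.65537, 3.97323.
Z = Σ gᵢe^(−Eᵢ/kT) = 4·e^(−0.411091) + 3·e^(−2.65537) + 2·e^(−3.97323) = 2.65171 + 0.210818 + 0.0376251 = 2.90015.
P₀ = g₀ e^(−E₀/kT) / Z = 2.65171/2.90015 = 0.9143.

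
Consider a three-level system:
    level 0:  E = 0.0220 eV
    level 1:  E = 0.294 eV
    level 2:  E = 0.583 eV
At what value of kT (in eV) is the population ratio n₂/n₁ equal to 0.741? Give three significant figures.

n₂/n₁ = exp[−(E₂−E₁)/kT] = 0.741.
⇒ (E₂−E₁)/kT = ln(1/0.741) = ln(1.3495) = 0.29973.
kT = 0.289 eV / 0.29973 = 0.964 eV.

0.964 eV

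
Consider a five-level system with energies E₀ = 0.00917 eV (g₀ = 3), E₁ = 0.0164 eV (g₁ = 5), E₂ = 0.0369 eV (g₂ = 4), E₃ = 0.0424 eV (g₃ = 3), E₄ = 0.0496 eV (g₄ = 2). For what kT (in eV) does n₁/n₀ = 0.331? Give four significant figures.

n₁/n₀ = (g₁/g₀) exp[−(E₁−E₀)/kT] = 0.331.
⇒ (E₁−E₀)/kT = ln((5/3)/0.331) = ln(5.03525) = 1.61646.
kT = 0.00723 eV / 1.61646 = 0.004473 eV.

0.004473 eV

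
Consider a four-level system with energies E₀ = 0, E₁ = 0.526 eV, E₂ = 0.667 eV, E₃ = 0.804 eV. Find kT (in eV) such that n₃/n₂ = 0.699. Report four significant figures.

0.3826 eV

n₃/n₂ = exp[−(E₃−E₂)/kT] = 0.699.
⇒ (E₃−E₂)/kT = ln(1/0.699) = ln(1.43062) = 0.358108.
kT = 0.137 eV / 0.358108 = 0.3826 eV.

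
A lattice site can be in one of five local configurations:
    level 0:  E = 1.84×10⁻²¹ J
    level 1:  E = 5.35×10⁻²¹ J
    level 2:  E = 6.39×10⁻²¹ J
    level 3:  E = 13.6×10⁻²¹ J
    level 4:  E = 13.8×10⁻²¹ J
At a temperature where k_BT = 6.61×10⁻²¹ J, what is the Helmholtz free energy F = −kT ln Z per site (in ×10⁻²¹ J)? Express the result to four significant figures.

Eᵢ/kT = 0.278366, 0.809380, 0.966717, 2.05749, 2.08775.
Z = Σ e^(−Eᵢ/kT) = e^(−0.278366) + e^(−0.809380) + e^(−0.966717) + e^(−2.05749) + e^(−2.08775) = 0.757020 + 0.445134 + 0.380330 + 0.127774 + 0.123966 = 1.83422.
F = −kT ln Z = −6.61 × ln(1.83422) = −6.61 × 0.606619 = -4.010 ×10⁻²¹ J.

-4.010 ×10⁻²¹ J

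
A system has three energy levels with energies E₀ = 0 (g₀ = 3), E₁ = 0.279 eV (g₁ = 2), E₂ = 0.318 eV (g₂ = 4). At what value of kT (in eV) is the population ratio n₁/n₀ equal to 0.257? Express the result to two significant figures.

n₁/n₀ = (g₁/g₀) exp[−(E₁−E₀)/kT] = 0.257.
⇒ (E₁−E₀)/kT = ln((2/3)/0.257) = ln(2.594) = 0.9532.
kT = 0.279 eV / 0.9532 = 0.29 eV.

0.29 eV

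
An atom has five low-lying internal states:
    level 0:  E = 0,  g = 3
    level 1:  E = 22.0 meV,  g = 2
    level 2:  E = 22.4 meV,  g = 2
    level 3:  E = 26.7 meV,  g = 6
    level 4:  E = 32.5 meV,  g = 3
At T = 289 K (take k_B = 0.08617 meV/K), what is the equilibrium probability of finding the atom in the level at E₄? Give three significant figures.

0.108

k_BT = 0.08617 × 289 K = 24.903 meV.
Eᵢ/kT = 0, 0.88343, 0.89949, 1.0722, 1.3051.
Z = Σ gᵢe^(−Eᵢ/kT) = 3·e^(−0) + 2·e^(−0.88343) + 2·e^(−0.89949) + 6·e^(−1.0722) + 3·e^(−1.3051) = 3.0000 + 0.82673 + 0.81355 + 2.0535 + 0.81344 = 7.5072.
P₄ = g₄ e^(−E₄/kT) / Z = 0.81344/7.5072 = 0.108.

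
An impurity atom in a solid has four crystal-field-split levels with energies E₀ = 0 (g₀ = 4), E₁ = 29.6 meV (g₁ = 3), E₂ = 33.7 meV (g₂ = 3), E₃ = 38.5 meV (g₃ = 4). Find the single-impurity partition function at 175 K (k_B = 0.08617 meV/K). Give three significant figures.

k_BT = 0.08617 × 175 K = 15.080 meV.
Eᵢ/kT = 0, 1.9629, 2.2347, 2.5531.
Z = Σ gᵢe^(−Eᵢ/kT) = 4·e^(−0) + 3·e^(−1.9629) + 3·e^(−2.2347) + 4·e^(−2.5531) = 4.0000 + 0.42135 + 0.32107 + 0.31136 = 5.0538.

Z = 5.05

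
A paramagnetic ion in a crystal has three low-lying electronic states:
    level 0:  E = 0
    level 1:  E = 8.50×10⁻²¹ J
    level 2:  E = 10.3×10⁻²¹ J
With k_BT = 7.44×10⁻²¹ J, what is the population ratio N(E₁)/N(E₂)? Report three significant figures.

n₁/n₂ = exp[−(E₁−E₂)/kT] = exp(−(-1.80 ×10⁻²¹ J)/(7.44 ×10⁻²¹ J)) = exp(0.24194) = 1.27.

1.27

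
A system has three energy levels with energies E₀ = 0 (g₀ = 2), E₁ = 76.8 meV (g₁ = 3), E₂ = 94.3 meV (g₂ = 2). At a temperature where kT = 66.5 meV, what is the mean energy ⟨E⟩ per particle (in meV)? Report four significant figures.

34.49 meV

Eᵢ/kT = 0, 1.15489, 1.41805.
Z = Σ gᵢe^(−Eᵢ/kT) = 2·e^(−0) + 3·e^(−1.15489) + 2·e^(−1.41805) = 2.00000 + 0.945277 + 0.484372 = 3.42965.
⟨E⟩ = Σ Eᵢ gᵢe^(−Eᵢ/kT) / Z = (0·2.00000 + 76.8·0.945277 + 94.3·0.484372) / 3.42965 = 34.49 meV.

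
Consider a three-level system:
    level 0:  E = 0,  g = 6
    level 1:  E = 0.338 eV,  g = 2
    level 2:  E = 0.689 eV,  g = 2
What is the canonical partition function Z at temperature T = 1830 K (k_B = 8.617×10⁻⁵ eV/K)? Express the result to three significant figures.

Z = 6.26

k_BT = 8.617×10⁻⁵ × 1830 K = 0.15769 eV.
Eᵢ/kT = 0, 2.1434, 4.3693.
Z = Σ gᵢe^(−Eᵢ/kT) = 6·e^(−0) + 2·e^(−2.1434) + 2·e^(−4.3693) = 6.0000 + 0.23451 + 0.025320 = 6.2598.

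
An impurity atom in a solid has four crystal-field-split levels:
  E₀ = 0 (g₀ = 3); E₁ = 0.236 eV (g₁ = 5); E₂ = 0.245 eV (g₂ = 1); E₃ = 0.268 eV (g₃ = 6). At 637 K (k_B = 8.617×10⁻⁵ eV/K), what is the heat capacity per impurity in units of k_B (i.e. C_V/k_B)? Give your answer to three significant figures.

k_BT = 8.617×10⁻⁵ × 637 K = 0.054890 eV.
Eᵢ/kT = 0, 4.2995, 4.4635, 4.8825.
Z = Σ gᵢe^(−Eᵢ/kT) = 3·e^(−0) + 5·e^(−4.2995) + 1·e^(−4.4635) + 6·e^(−4.8825) = 3.0000 + 0.067877 + 0.011522 + 0.045468 = 3.1249.
⟨E⟩ = 0.0099290 eV, ⟨E²⟩ = 0.0024762 eV².
C_V/k_B = (⟨E²⟩ − ⟨E⟩²)/(kT)² = (0.0024762 − 0.000098585)/0.0030129 = 0.789.

0.789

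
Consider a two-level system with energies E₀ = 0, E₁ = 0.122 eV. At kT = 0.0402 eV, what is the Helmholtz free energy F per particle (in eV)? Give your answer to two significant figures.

-0.0019 eV

Eᵢ/kT = 0, 3.035.
Z = Σ e^(−Eᵢ/kT) = e^(−0) + e^(−3.035) = 1.000 + 0.04807 = 1.048.
F = −kT ln Z = −0.0402 × ln(1.048) = −0.0402 × 0.04688 = -0.0019 eV.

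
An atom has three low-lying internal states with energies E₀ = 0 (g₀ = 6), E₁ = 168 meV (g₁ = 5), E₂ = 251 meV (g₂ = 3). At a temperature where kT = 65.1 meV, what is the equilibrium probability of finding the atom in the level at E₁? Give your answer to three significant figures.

0.0588

Eᵢ/kT = 0, 2.5806, 3.8556.
Z = Σ gᵢe^(−Eᵢ/kT) = 6·e^(−0) + 5·e^(−2.5806) + 3·e^(−3.8556) = 6.0000 + 0.37864 + 0.063483 = 6.4421.
P₁ = g₁ e^(−E₁/kT) / Z = 0.37864/6.4421 = 0.0588.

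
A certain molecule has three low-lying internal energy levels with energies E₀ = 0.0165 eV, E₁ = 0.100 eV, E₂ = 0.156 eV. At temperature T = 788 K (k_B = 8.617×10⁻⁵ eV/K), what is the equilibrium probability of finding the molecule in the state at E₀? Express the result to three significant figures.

k_BT = 8.617×10⁻⁵ × 788 K = 0.067902 eV.
Eᵢ/kT = 0.24300, 1.4727, 2.2974.
Z = Σ e^(−Eᵢ/kT) = e^(−0.24300) + e^(−1.4727) + e^(−2.2974) = 0.78427 + 0.22931 + 0.10052 = 1.1141.
P₀ = e^(−E₀/kT) / Z = 0.78427/1.1141 = 0.704.

0.704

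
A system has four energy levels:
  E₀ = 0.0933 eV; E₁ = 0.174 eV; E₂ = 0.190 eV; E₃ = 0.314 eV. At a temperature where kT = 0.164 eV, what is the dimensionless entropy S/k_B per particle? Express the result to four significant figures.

1.290

Eᵢ/kT = 0.568902, 1.06098, 1.15854, 1.91463.
Z = Σ e^(−Eᵢ/kT) = e^(−0.568902) + e^(−1.06098) + e^(−1.15854) + e^(−1.91463) = 0.566147 + 0.346116 + 0.313944 + 0.147396 = 1.37360.
⟨E⟩ = Σ EᵢPᵢ = 0.159419 eV.
S/k_B = ln Z + ⟨E⟩/kT = ln(1.37360) + 0.159419/0.164 = 0.317435 + 0.972067 = 1.290.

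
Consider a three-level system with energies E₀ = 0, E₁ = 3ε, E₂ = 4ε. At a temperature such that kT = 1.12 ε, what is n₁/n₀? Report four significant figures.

n₁/n₀ = exp[−(E₁−E₀)/kT] = exp(−(3ε)/(1.12ε)) = exp(-2.67857) = 0.06866.

0.06866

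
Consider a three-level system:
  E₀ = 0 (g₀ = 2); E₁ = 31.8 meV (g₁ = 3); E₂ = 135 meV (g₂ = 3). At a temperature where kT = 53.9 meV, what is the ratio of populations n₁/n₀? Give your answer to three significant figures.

0.832

n₁/n₀ = (g₁/g₀) exp[−(E₁−E₀)/kT] = (3/2) × exp(−(31.8 meV)/(53.9 meV)) = (3/2) × exp(-0.58998) = 0.832.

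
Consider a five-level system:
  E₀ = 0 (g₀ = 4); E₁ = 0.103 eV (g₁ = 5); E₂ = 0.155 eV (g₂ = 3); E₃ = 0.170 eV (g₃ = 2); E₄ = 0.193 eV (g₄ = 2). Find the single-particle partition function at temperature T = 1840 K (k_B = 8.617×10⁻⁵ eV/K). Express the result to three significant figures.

Z = 9.02

k_BT = 8.617×10⁻⁵ × 1840 K = 0.15855 eV.
Eᵢ/kT = 0, 0.64964, 0.97761, 1.0722, 1.2173.
Z = Σ gᵢe^(−Eᵢ/kT) = 4·e^(−0) + 5·e^(−0.64964) + 3·e^(−0.97761) + 2·e^(−1.0722) + 2·e^(−1.2173) = 4.0000 + 2.6112 + 1.1286 + 0.68451 + 0.59206 = 9.0164.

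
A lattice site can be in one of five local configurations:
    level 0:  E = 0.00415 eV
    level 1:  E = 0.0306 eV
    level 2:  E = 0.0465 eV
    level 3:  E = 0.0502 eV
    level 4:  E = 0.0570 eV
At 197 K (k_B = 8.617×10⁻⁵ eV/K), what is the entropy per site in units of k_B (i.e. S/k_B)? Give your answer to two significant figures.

k_BT = 8.617×10⁻⁵ × 197 K = 0.01698 eV.
Eᵢ/kT = 0.2444, 1.802, 2.739, 2.956, 3.357.
Z = Σ e^(−Eᵢ/kT) = e^(−0.2444) + e^(−1.802) + e^(−2.739) + e^(−2.956) + e^(−3.357) = 0.7832 + 0.1650 + 0.06463 + 0.05203 + 0.03484 = 1.100.
⟨E⟩ = Σ EᵢPᵢ = 0.01446 eV.
S/k_B = ln Z + ⟨E⟩/kT = ln(1.100) + 0.01446/0.01698 = 0.09531 + 0.8516 = 0.95.

0.95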